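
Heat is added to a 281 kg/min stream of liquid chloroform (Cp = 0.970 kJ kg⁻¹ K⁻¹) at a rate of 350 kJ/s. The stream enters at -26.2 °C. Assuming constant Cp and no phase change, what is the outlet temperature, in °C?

Q = 350 kJ/s = 21000 kJ/min
ΔT = Q/(ṁ·Cp) = 21000/(281×0.970) = 77.044 K
T_out = -26.2 + 77.044 = 50.844 °C

T_out = 50.8 °C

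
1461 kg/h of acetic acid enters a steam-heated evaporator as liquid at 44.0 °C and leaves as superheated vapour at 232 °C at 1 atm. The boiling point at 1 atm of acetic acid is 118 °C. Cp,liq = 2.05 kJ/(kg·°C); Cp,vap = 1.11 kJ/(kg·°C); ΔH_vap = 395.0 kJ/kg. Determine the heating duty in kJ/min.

liquid 44.0→118 °C: 151.7 kJ/kg
vaporisation at 118 °C: 395 kJ/kg
vapour 118→232 °C: 126.54 kJ/kg
Δh = 151.7 + 395 + 126.54 = 673.24 kJ/kg
Q = ṁ·Δh = 1461 kg/h × 673.24 kJ/kg = 983600 kJ/h
|Q| = 273.22 kW = 16393 kJ/min

Q = 16400 kJ/min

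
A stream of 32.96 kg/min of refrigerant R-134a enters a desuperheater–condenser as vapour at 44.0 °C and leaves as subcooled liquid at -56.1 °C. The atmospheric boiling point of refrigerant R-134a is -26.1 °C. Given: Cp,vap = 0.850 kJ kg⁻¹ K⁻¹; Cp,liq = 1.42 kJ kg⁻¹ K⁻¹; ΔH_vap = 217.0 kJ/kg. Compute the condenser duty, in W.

Q_c = 175000 W

vapour 44.0→-26.1 °C: -59.585 kJ/kg
condensation at -26.1 °C: -217 kJ/kg
liquid -26.1→-56.1 °C: -42.6 kJ/kg
Δh = -59.585 + -217 + -42.6 = -319.19 kJ/kg
Q = ṁ·Δh = 32.96 kg/min × -319.19 kJ/kg = -10520 kJ/min
|Q| = 175.34 kW = 175340 W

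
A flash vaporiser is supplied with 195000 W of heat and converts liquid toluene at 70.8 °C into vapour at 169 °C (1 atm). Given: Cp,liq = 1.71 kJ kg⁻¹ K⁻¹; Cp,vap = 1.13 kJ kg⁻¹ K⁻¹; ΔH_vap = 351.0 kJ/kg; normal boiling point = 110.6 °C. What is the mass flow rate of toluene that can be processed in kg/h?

Δh = 1.71×(110.6−70.8) + 351.0 + 1.13×(169−110.6) = 485.05 kJ/kg
Q = 195000 W = 195 kJ/s = 702000 kJ/h
ṁ = Q/Δh = 702000 / 485.05 = 1447.3 kg/h

ṁ = 1450 kg/h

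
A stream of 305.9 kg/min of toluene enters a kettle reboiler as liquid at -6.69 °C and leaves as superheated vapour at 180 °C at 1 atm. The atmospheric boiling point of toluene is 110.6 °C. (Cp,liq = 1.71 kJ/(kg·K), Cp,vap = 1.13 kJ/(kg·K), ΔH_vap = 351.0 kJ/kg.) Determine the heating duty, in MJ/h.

liquid -6.69→110.6 °C: 200.57 kJ/kg
vaporisation at 110.6 °C: 351 kJ/kg
vapour 110.6→180 °C: 78.422 kJ/kg
Δh = 200.57 + 351 + 78.422 = 629.99 kJ/kg
Q = ṁ·Δh = 305.9 kg/min × 629.99 kJ/kg = 192710 kJ/min
|Q| = 3211.9 kW = 11563 MJ/h

Q = 11600 MJ/h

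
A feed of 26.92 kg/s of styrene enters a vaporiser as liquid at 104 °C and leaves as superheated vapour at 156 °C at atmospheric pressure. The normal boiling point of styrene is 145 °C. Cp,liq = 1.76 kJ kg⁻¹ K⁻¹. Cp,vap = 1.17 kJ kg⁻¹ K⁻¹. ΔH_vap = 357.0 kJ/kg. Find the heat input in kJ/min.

liquid 104→145 °C: 72.16 kJ/kg
vaporisation at 145 °C: 357 kJ/kg
vapour 145→156 °C: 12.87 kJ/kg
Δh = 72.16 + 357 + 12.87 = 442.03 kJ/kg
Q = ṁ·Δh = 26.92 kg/s × 442.03 kJ/kg = 11899 kJ/s
|Q| = 11899 kW = 713970 kJ/min

Q = 714000 kJ/min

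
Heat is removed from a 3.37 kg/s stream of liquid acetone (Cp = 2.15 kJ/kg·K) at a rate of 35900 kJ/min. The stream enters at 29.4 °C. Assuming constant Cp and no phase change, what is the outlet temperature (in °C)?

Q = 35900 kJ/min = 598.33 kJ/s
ΔT = Q/(ṁ·Cp) = 598.33/(3.37×2.15) = 82.58 K
T_out = 29.4 − 82.58 = -53.18 °C

T_out = -53.2 °C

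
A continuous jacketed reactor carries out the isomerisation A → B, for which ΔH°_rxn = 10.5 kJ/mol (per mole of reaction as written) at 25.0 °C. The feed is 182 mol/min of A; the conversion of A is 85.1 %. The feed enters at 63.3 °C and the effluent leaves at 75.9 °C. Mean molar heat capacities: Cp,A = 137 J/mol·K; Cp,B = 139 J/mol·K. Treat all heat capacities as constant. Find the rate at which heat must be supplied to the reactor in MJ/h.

Extent of reaction ξ = 0.851 × 182 = 154.88 mol/min
Reaction term: ξ·ΔH°_rxn = 154.88 × 10.5 = 1626.3 kJ/min
Sensible, feed 63.3→25 °C: -954.97 kJ/min
Outlet flows (mol/min): A 27.118, B 154.88
Sensible, products 25→75.9 °C: 1284.9 kJ/min
Q = ΔH = 1956.2 kJ/min = 32.603 kW
Heat supplied = 117.37 MJ/h

Q_in = 117 MJ/h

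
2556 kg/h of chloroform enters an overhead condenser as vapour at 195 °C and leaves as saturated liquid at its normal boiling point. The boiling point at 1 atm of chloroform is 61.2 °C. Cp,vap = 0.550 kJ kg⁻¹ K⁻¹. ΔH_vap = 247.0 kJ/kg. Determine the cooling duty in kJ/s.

vapour 195→61.2 °C: -73.59 kJ/kg
condensation at 61.2 °C: -247 kJ/kg
Δh = -73.59 + -247 = -320.59 kJ/kg
Q = ṁ·Δh = 2556 kg/h × -320.59 kJ/kg = -819430 kJ/h
|Q| = 227.62 kW

Q_c = 228 kJ/s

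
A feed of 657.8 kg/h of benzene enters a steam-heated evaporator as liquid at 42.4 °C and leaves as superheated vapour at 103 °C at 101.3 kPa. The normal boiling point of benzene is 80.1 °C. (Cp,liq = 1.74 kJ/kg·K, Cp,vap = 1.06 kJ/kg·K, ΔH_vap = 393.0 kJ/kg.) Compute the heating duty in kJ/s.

Q = 88.2 kJ/s

liquid 42.4→80.1 °C: 65.598 kJ/kg
vaporisation at 80.1 °C: 393 kJ/kg
vapour 80.1→103 °C: 24.274 kJ/kg
Δh = 65.598 + 393 + 24.274 = 482.87 kJ/kg
Q = ṁ·Δh = 657.8 kg/h × 482.87 kJ/kg = 317630 kJ/h
|Q| = 88.231 kW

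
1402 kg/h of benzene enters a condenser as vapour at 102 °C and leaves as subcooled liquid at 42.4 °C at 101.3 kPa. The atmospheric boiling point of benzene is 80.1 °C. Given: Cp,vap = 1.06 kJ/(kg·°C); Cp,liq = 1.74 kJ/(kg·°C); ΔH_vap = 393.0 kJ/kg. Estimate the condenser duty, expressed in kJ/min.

vapour 102→80.1 °C: -23.214 kJ/kg
condensation at 80.1 °C: -393 kJ/kg
liquid 80.1→42.4 °C: -65.598 kJ/kg
Δh = -23.214 + -393 + -65.598 = -481.81 kJ/kg
Q = ṁ·Δh = 1402 kg/h × -481.81 kJ/kg = -675500 kJ/h
|Q| = 187.64 kW = 11258 kJ/min

Q_c = 11300 kJ/min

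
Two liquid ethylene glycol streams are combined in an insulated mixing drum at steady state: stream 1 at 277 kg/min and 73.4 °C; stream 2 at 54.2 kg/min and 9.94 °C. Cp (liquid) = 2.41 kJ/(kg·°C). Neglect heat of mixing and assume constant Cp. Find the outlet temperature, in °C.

T_out = 63.0 °C

No heat crosses the boundary, so H_out = H_in.
T_out = Σ ṁᵢCp,ᵢTᵢ / Σ ṁᵢCp,ᵢ
      = 50298 / 798.19 = 63.015 °C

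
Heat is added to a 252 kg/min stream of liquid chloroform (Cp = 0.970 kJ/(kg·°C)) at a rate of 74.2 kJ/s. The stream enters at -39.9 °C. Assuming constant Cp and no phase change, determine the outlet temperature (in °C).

Q = 74.2 kJ/s = 4452 kJ/min
ΔT = Q/(ṁ·Cp) = 4452/(252×0.970) = 18.213 K
T_out = -39.9 + 18.213 = -21.687 °C

T_out = -21.7 °C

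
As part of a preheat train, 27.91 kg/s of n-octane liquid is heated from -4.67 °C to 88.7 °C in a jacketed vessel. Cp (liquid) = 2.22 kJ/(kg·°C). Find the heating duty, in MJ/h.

Q = ṁ·Cp·ΔT = 27.91 × 2.22 × (88.7 − -4.67) = 5785.2 kJ/s
Heating duty = 20827 MJ/h

Q = 20800 MJ/h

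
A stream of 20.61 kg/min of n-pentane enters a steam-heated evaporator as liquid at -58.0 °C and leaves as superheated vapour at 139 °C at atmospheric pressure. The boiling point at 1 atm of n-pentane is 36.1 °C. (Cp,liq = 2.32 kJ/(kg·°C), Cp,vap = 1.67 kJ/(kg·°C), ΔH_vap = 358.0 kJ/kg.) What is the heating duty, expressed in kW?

liquid -58.0→36.1 °C: 218.31 kJ/kg
vaporisation at 36.1 °C: 358 kJ/kg
vapour 36.1→139 °C: 171.84 kJ/kg
Δh = 218.31 + 358 + 171.84 = 748.15 kJ/kg
Q = ṁ·Δh = 20.61 kg/min × 748.15 kJ/kg = 15419 kJ/min
|Q| = 256.99 kW

Q = 257 kW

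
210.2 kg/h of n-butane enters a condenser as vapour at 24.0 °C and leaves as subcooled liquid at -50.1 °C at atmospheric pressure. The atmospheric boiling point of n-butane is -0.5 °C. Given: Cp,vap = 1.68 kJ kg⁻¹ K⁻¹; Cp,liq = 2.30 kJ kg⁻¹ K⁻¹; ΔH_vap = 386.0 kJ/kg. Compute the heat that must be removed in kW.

Q_c = 31.6 kW

vapour 24.0→-0.5 °C: -41.16 kJ/kg
condensation at -0.5 °C: -386 kJ/kg
liquid -0.5→-50.1 °C: -114.08 kJ/kg
Δh = -41.16 + -386 + -114.08 = -541.24 kJ/kg
Q = ṁ·Δh = 210.2 kg/h × -541.24 kJ/kg = -113770 kJ/h
|Q| = 31.602 kW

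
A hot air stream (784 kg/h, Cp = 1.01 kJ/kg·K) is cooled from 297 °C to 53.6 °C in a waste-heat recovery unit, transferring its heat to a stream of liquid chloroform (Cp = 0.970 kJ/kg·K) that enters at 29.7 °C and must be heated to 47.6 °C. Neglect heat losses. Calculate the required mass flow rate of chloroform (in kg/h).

Heat released by hot stream: Q = 784 × 1.01 × (297 − 53.6) = 192730 kJ/h
Energy balance on cold side (adiabatic exchanger): Q = ṁ_c·Cp_c·(T_c,out − T_c,in)
ṁ_c = 192730 / [0.970 × (47.6 − 29.7)] = 11100 kg/h

ṁ_c = 11100 kg/h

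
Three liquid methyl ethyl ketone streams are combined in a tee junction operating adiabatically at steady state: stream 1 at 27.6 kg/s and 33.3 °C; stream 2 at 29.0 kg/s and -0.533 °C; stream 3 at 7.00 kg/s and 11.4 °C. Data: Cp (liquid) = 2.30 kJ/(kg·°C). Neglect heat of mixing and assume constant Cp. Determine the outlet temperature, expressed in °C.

T_out = 15.5 °C

No heat crosses the boundary, so H_out = H_in.
Σ ṁᵢCp,ᵢTᵢ = 27.6×2.30×33.3 + 29.0×2.30×-0.533 + 7.00×2.30×11.4 = 2261.9
Σ ṁᵢCp,ᵢ = 27.6×2.30 + 29.0×2.30 + 7.00×2.30 = 146.28
T_out = 2261.9 / 146.28 = 15.463 °C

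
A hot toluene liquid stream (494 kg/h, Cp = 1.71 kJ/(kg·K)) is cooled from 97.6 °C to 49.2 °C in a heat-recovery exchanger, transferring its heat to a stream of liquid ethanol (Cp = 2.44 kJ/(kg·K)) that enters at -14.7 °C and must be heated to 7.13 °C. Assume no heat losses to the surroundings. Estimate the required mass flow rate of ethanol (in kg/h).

Heat released by hot stream: Q = 494 × 1.71 × (97.6 − 49.2) = 40885 kJ/h
Energy balance on cold side (adiabatic exchanger): Q = ṁ_c·Cp_c·(T_c,out − T_c,in)
ṁ_c = 40885 / [2.44 × (7.13 − -14.7)] = 767.58 kg/h

ṁ_c = 768 kg/h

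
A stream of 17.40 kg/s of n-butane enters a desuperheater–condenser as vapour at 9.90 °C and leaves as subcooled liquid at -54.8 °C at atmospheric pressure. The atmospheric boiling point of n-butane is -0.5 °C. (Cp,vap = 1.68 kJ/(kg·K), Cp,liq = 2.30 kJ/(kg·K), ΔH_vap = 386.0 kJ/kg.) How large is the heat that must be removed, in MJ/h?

vapour 9.90→-0.5 °C: -17.472 kJ/kg
condensation at -0.5 °C: -386 kJ/kg
liquid -0.5→-54.8 °C: -124.89 kJ/kg
Δh = -17.472 + -386 + -124.89 = -528.36 kJ/kg
Q = ṁ·Δh = 17.40 kg/s × -528.36 kJ/kg = -9193.5 kJ/s
|Q| = 9193.5 kW = 33097 MJ/h

Q_c = 33100 MJ/h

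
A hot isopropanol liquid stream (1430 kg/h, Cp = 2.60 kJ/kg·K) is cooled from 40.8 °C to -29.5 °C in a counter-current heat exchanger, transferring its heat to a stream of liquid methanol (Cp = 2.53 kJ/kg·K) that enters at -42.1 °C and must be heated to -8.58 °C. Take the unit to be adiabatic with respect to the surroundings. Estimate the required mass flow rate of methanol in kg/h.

Heat released by hot stream: Q = 1430 × 2.60 × (40.8 − -29.5) = 261380 kJ/h
Energy balance on cold side (adiabatic exchanger): Q = ṁ_c·Cp_c·(T_c,out − T_c,in)
ṁ_c = 261380 / [2.53 × (-8.58 − -42.1)] = 3082.1 kg/h

ṁ_c = 3080 kg/h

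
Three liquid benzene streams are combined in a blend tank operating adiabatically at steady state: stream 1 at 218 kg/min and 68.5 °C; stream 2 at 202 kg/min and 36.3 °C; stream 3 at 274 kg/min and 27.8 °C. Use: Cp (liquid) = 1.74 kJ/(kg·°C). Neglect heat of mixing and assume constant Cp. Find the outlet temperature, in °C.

T_out = 43.1 °C

No heat crosses the boundary, so H_out = H_in.
T_out = Σ ṁᵢCp,ᵢTᵢ / Σ ṁᵢCp,ᵢ
      = 51996 / 1207.6 = 43.059 °C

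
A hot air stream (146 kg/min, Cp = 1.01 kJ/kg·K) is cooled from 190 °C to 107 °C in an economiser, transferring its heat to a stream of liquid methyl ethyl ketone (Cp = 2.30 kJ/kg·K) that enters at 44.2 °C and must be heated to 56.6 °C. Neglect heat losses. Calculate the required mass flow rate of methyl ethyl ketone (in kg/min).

ṁ_c = 429 kg/min

Heat released by hot stream: Q = 146 × 1.01 × (190 − 107) = 12239 kJ/min
Energy balance on cold side (adiabatic exchanger): Q = ṁ_c·Cp_c·(T_c,out − T_c,in)
ṁ_c = 12239 / [2.30 × (56.6 − 44.2)] = 429.14 kg/min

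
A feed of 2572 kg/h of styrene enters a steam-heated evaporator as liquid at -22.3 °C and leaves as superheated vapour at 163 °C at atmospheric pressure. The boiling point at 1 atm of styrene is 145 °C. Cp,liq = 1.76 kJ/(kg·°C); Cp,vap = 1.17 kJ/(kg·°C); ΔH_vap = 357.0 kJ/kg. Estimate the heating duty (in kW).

Q = 480 kW

liquid -22.3→145 °C: 294.45 kJ/kg
vaporisation at 145 °C: 357 kJ/kg
vapour 145→163 °C: 21.06 kJ/kg
Δh = 294.45 + 357 + 21.06 = 672.51 kJ/kg
Q = ṁ·Δh = 2572 kg/h × 672.51 kJ/kg = 1.7297e+06 kJ/h
|Q| = 480.47 kW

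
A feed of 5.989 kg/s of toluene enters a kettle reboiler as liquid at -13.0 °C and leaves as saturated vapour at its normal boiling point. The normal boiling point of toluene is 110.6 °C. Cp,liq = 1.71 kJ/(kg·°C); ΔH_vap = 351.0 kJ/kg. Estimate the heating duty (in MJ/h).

liquid -13.0→110.6 °C: 211.36 kJ/kg
vaporisation at 110.6 °C: 351 kJ/kg
Δh = 211.36 + 351 = 562.36 kJ/kg
Q = ṁ·Δh = 5.989 kg/s × 562.36 kJ/kg = 3368 kJ/s
|Q| = 3368 kW = 12125 MJ/h

Q = 12100 MJ/h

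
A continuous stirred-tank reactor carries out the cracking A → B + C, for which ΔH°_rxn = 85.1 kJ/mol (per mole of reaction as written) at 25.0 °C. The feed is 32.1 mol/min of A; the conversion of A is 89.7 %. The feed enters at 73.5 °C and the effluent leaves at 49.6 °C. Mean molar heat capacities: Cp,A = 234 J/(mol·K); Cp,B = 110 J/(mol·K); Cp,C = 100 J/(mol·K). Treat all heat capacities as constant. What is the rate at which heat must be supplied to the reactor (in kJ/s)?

Q_in = 37.6 kJ/s

Extent of reaction ξ = 0.897 × 32.1 = 28.794 mol/min
Reaction term: ξ·ΔH°_rxn = 28.794 × 85.1 = 2450.3 kJ/min
Sensible, feed 73.5→25 °C: -364.3 kJ/min
Outlet flows (mol/min): A 3.3063, B 28.794, C 28.794
Sensible, products 25→49.6 °C: 167.78 kJ/min
Q = ΔH = 2253.8 kJ/min = 37.564 kW
Heat supplied = 37.564 kJ/s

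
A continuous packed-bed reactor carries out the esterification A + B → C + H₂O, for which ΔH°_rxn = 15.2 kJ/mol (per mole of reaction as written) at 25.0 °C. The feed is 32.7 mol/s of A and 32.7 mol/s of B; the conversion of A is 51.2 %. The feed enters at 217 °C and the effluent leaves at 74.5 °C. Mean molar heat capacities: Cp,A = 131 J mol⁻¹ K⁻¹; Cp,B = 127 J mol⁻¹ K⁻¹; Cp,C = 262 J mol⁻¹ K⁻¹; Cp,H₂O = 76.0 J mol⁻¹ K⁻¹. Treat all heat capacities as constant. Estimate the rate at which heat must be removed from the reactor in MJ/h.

Q_out = 3170 MJ/h

Extent of reaction ξ = 0.512 × 32.7 = 16.742 mol/s
Reaction term: ξ·ΔH°_rxn = 16.742 × 15.2 = 254.48 kJ/s
Sensible, feed 217→25 °C: -1619.8 kJ/s
Outlet flows (mol/s): A 15.958, B 15.958, C 16.742, H₂O 16.742
Sensible, products 25→74.5 °C: 483.91 kJ/s
Q = ΔH = -881.43 kJ/s = -881.43 kW
Heat removed = 3173.2 MJ/h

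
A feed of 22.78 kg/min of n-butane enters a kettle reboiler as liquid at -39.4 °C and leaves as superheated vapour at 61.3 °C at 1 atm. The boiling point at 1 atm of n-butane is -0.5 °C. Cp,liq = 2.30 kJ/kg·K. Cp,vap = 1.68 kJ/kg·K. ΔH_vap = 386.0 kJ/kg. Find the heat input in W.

Q = 220000 W

liquid -39.4→-0.5 °C: 89.47 kJ/kg
vaporisation at -0.5 °C: 386 kJ/kg
vapour -0.5→61.3 °C: 103.82 kJ/kg
Δh = 89.47 + 386 + 103.82 = 579.29 kJ/kg
Q = ṁ·Δh = 22.78 kg/min × 579.29 kJ/kg = 13196 kJ/min
|Q| = 219.94 kW = 219940 W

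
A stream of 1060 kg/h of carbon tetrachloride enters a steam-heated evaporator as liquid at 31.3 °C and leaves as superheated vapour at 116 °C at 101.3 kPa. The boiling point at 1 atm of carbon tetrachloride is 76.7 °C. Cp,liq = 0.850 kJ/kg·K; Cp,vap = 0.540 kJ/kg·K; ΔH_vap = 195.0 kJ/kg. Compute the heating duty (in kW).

liquid 31.3→76.7 °C: 38.59 kJ/kg
vaporisation at 76.7 °C: 195 kJ/kg
vapour 76.7→116 °C: 21.222 kJ/kg
Δh = 38.59 + 195 + 21.222 = 254.81 kJ/kg
Q = ṁ·Δh = 1060 kg/h × 254.81 kJ/kg = 270100 kJ/h
|Q| = 75.028 kW

Q = 75.0 kW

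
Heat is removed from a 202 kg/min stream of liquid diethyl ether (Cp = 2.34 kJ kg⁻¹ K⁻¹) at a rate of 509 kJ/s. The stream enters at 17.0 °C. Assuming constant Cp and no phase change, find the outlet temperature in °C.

Q = 509 kJ/s = 30540 kJ/min
ΔT = Q/(ṁ·Cp) = 30540/(202×2.34) = 64.61 K
T_out = 17.0 − 64.61 = -47.61 °C

T_out = -47.6 °C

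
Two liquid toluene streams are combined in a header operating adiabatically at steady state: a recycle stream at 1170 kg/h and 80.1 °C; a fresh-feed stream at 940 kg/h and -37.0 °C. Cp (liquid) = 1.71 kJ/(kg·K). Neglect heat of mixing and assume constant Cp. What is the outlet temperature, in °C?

No heat crosses the boundary, so H_out = H_in.
Σ ṁᵢCp,ᵢTᵢ = 1170×1.71×80.1 + 940×1.71×-37.0 = 100780
Σ ṁᵢCp,ᵢ = 1170×1.71 + 940×1.71 = 3608.1
T_out = 100780 / 3608.1 = 27.932 °C

T_out = 27.9 °C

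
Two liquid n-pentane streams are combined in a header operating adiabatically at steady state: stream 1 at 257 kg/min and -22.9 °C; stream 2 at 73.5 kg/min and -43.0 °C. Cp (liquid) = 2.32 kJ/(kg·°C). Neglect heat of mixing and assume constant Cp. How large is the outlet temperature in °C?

T_out = -27.4 °C

No heat crosses the boundary, so H_out = H_in.
T_out = Σ ṁᵢCp,ᵢTᵢ / Σ ṁᵢCp,ᵢ
      = -20986 / 766.76 = -27.37 °C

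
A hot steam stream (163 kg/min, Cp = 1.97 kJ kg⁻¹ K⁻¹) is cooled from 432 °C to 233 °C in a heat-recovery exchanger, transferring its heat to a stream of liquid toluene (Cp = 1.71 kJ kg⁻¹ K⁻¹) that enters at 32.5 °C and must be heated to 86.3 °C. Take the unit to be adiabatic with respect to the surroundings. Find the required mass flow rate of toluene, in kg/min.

ṁ_c = 695 kg/min

Heat released by hot stream: Q = 163 × 1.97 × (432 − 233) = 63901 kJ/min
Energy balance on cold side (adiabatic exchanger): Q = ṁ_c·Cp_c·(T_c,out − T_c,in)
ṁ_c = 63901 / [1.71 × (86.3 − 32.5)] = 694.59 kg/min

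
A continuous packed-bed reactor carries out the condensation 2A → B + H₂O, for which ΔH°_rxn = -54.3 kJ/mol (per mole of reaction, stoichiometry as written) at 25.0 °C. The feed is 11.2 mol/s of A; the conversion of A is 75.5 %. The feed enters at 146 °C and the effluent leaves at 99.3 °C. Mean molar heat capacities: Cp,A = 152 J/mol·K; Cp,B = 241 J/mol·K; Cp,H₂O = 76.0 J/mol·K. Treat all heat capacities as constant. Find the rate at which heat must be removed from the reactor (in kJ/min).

Q_out = 18300 kJ/min

Extent of reaction ξ = 0.755 × 11.2 / 2 = 4.228 mol/s
Reaction term: ξ·ΔH°_rxn = 4.228 × -54.3 = -229.58 kJ/s
Sensible, feed 146→25 °C: -205.99 kJ/s
Outlet flows (mol/s): A 2.744, B 4.228, H₂O 4.228
Sensible, products 25→99.3 °C: 130.57 kJ/s
Q = ΔH = -305 kJ/s = -305 kW
Heat removed = 18300 kJ/min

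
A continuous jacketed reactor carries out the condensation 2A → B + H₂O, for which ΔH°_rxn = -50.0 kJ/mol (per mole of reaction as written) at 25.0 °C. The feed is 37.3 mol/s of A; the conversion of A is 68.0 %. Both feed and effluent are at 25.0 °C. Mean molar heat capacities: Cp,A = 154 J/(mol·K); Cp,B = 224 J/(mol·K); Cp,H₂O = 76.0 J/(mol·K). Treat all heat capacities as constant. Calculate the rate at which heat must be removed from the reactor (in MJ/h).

Extent of reaction ξ = 0.680 × 37.3 / 2 = 12.682 mol/s
Reaction term: ξ·ΔH°_rxn = 12.682 × -50.0 = -634.1 kJ/s
Q = ΔH = -634.1 kJ/s = -634.1 kW
Heat removed = 2282.8 MJ/h

Q_out = 2280 MJ/h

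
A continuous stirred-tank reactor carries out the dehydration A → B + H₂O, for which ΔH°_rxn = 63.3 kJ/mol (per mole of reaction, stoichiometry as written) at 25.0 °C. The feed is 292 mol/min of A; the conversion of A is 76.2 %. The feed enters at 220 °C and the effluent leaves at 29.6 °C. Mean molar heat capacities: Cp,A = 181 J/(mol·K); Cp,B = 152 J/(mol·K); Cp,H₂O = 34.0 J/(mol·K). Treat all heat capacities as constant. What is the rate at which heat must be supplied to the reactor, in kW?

Q_in = 67.1 kW

Extent of reaction ξ = 0.762 × 292 = 222.5 mol/min
Reaction term: ξ·ΔH°_rxn = 222.5 × 63.3 = 14085 kJ/min
Sensible, feed 220→25 °C: -10306 kJ/min
Outlet flows (mol/min): A 69.496, B 222.5, H₂O 222.5
Sensible, products 25→29.6 °C: 248.24 kJ/min
Q = ΔH = 4026.6 kJ/min = 67.11 kW
Heat supplied = 67.11 kW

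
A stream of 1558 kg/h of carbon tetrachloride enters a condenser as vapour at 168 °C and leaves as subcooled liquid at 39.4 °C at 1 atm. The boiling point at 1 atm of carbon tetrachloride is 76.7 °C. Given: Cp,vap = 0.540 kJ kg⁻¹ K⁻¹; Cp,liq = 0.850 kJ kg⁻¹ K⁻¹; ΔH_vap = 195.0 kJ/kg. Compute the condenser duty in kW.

vapour 168→76.7 °C: -49.302 kJ/kg
condensation at 76.7 °C: -195 kJ/kg
liquid 76.7→39.4 °C: -31.705 kJ/kg
Δh = -49.302 + -195 + -31.705 = -276.01 kJ/kg
Q = ṁ·Δh = 1558 kg/h × -276.01 kJ/kg = -430020 kJ/h
|Q| = 119.45 kW

Q_c = 119 kW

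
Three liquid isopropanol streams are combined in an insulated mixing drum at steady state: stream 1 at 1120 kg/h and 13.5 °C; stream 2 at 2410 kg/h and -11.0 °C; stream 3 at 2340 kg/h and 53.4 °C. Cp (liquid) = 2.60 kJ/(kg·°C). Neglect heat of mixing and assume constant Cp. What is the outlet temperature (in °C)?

T_out = 19.3 °C

No heat crosses the boundary, so H_out = H_in.
Σ ṁᵢCp,ᵢTᵢ = 1120×2.60×13.5 + 2410×2.60×-11.0 + 2340×2.60×53.4 = 295270
Σ ṁᵢCp,ᵢ = 1120×2.60 + 2410×2.60 + 2340×2.60 = 15262
T_out = 295270 / 15262 = 19.347 °C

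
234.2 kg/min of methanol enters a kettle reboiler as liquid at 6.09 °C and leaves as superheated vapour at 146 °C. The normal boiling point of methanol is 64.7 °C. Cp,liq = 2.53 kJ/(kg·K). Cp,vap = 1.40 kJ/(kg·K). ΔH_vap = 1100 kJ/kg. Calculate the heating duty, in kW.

Q = 5320 kW

liquid 6.09→64.7 °C: 148.28 kJ/kg
vaporisation at 64.7 °C: 1100 kJ/kg
vapour 64.7→146 °C: 113.82 kJ/kg
Δh = 148.28 + 1100 + 113.82 = 1362.1 kJ/kg
Q = ṁ·Δh = 234.2 kg/min × 1362.1 kJ/kg = 319000 kJ/min
|Q| = 5316.7 kW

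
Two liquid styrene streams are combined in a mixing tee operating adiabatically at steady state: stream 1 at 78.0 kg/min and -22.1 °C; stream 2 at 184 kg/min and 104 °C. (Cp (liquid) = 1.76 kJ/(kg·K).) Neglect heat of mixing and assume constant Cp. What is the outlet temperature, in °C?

Energy balance with Q = 0: Σ ṁᵢCp,ᵢ(T_out − Tᵢ) = 0
Σ ṁᵢCp,ᵢTᵢ = 78.0×1.76×-22.1 + 184×1.76×104 = 30645
Σ ṁᵢCp,ᵢ = 78.0×1.76 + 184×1.76 = 461.12
T_out = 30645 / 461.12 = 66.459 °C

T_out = 66.5 °C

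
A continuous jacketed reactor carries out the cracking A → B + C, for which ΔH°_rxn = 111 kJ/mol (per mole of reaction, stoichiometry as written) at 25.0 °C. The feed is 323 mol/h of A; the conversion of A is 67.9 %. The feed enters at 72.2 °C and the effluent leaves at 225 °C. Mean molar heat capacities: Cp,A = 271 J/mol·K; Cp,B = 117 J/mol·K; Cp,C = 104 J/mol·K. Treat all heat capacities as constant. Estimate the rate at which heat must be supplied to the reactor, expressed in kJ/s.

Extent of reaction ξ = 0.679 × 323 = 219.32 mol/h
Reaction term: ξ·ΔH°_rxn = 219.32 × 111 = 24344 kJ/h
Sensible, feed 72.2→25 °C: -4131.6 kJ/h
Outlet flows (mol/h): A 103.68, B 219.32, C 219.32
Sensible, products 25→225 °C: 15313 kJ/h
Q = ΔH = 35526 kJ/h = 9.8683 kW
Heat supplied = 9.8683 kJ/s

Q_in = 9.87 kJ/s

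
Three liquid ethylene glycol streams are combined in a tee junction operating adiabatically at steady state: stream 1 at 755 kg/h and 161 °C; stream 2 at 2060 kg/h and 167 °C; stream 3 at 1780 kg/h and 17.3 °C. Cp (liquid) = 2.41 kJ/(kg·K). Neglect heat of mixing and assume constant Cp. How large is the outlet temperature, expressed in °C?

T_out = 108 °C

No heat crosses the boundary, so H_out = H_in.
T_out = Σ ṁᵢCp,ᵢTᵢ / Σ ṁᵢCp,ᵢ
      = 1.1962e+06 / 11074 = 108.02 °C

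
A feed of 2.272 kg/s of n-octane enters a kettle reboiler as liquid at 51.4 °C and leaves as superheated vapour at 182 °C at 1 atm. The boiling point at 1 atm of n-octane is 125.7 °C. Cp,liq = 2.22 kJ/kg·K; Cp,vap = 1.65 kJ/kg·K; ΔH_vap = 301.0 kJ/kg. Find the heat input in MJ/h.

Q = 4570 MJ/h

liquid 51.4→125.7 °C: 164.95 kJ/kg
vaporisation at 125.7 °C: 301 kJ/kg
vapour 125.7→182 °C: 92.895 kJ/kg
Δh = 164.95 + 301 + 92.895 = 558.84 kJ/kg
Q = ṁ·Δh = 2.272 kg/s × 558.84 kJ/kg = 1269.7 kJ/s
|Q| = 1269.7 kW = 4570.9 MJ/h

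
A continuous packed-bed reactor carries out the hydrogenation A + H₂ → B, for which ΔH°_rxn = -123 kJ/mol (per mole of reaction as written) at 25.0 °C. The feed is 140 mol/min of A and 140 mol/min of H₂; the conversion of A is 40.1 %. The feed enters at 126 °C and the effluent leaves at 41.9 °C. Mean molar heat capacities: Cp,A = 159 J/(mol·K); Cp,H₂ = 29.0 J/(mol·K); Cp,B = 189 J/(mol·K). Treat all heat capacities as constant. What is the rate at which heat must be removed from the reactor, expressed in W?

Extent of reaction ξ = 0.401 × 140 = 56.14 mol/min
Reaction term: ξ·ΔH°_rxn = 56.14 × -123 = -6905.2 kJ/min
Sensible, feed 126→25 °C: -2658.3 kJ/min
Outlet flows (mol/min): A 83.86, H₂ 83.86, B 56.14
Sensible, products 25→41.9 °C: 445.76 kJ/min
Q = ΔH = -9117.8 kJ/min = -151.96 kW
Heat removed = 151960 W

Q_out = 152000 W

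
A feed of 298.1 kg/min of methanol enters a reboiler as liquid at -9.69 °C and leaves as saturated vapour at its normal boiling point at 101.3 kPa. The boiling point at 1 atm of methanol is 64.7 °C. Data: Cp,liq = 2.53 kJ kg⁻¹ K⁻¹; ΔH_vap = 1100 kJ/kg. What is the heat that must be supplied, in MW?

Q = 6.40 MW

liquid -9.69→64.7 °C: 188.21 kJ/kg
vaporisation at 64.7 °C: 1100 kJ/kg
Δh = 188.21 + 1100 = 1288.2 kJ/kg
Q = ṁ·Δh = 298.1 kg/min × 1288.2 kJ/kg = 384010 kJ/min
|Q| = 6400.2 kW = 6.4002 MW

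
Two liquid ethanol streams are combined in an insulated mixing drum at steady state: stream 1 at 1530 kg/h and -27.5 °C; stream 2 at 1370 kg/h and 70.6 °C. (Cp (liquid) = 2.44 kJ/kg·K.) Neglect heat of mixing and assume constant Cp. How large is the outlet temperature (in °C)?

T_out = 18.8 °C

No heat crosses the boundary, so H_out = H_in.
Σ ṁᵢCp,ᵢTᵢ = 1530×2.44×-27.5 + 1370×2.44×70.6 = 133340
Σ ṁᵢCp,ᵢ = 1530×2.44 + 1370×2.44 = 7076
T_out = 133340 / 7076 = 18.844 °C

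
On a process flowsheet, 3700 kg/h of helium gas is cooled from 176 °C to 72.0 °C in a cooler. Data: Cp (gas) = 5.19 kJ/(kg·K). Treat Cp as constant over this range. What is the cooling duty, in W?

Q = ṁ·Cp·ΔT = 3700 × 5.19 × (72.0 − 176) = -1.9971e+06 kJ/h
Converting: 1.9971e+06 / 3600 s = 554.75 kW
Cooling duty = 554750 W

Q_c = 555000 W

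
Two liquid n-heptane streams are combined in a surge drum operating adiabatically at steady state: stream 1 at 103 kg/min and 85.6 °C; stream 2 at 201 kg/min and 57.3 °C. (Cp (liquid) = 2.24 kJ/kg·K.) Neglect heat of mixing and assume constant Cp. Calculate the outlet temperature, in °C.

No heat crosses the boundary, so H_out = H_in.
T_out = Σ ṁᵢCp,ᵢTᵢ / Σ ṁᵢCp,ᵢ
      = 45548 / 680.96 = 66.888 °C

T_out = 66.9 °C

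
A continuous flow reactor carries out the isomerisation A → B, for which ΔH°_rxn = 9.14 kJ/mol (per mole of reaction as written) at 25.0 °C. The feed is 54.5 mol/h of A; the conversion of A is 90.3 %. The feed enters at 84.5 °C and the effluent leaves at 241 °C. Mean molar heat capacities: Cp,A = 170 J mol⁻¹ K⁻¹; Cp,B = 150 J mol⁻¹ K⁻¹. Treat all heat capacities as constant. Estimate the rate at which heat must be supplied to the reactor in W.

Extent of reaction ξ = 0.903 × 54.5 = 49.214 mol/h
Reaction term: ξ·ΔH°_rxn = 49.214 × 9.14 = 449.81 kJ/h
Sensible, feed 84.5→25 °C: -551.27 kJ/h
Outlet flows (mol/h): A 5.2865, B 49.214
Sensible, products 25→241 °C: 1788.6 kJ/h
Q = ΔH = 1687.2 kJ/h = 0.46866 kW
Heat supplied = 468.66 W

Q_in = 469 W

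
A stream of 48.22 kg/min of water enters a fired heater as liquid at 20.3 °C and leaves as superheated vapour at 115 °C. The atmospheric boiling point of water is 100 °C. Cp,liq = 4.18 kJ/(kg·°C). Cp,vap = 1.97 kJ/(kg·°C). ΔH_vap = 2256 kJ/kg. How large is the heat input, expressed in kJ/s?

liquid 20.3→100 °C: 333.15 kJ/kg
vaporisation at 100 °C: 2256 kJ/kg
vapour 100→115 °C: 29.55 kJ/kg
Δh = 333.15 + 2256 + 29.55 = 2618.7 kJ/kg
Q = ṁ·Δh = 48.22 kg/min × 2618.7 kJ/kg = 126270 kJ/min
|Q| = 2104.6 kW

Q = 2100 kJ/s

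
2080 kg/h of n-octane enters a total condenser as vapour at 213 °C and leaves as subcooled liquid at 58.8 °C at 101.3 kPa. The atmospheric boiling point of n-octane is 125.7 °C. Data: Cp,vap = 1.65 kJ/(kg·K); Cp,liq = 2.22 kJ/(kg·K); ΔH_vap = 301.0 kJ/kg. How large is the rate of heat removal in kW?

Q_c = 343 kW

vapour 213→125.7 °C: -144.04 kJ/kg
condensation at 125.7 °C: -301 kJ/kg
liquid 125.7→58.8 °C: -148.52 kJ/kg
Δh = -144.04 + -301 + -148.52 = -593.56 kJ/kg
Q = ṁ·Δh = 2080 kg/h × -593.56 kJ/kg = -1.2346e+06 kJ/h
|Q| = 342.95 kW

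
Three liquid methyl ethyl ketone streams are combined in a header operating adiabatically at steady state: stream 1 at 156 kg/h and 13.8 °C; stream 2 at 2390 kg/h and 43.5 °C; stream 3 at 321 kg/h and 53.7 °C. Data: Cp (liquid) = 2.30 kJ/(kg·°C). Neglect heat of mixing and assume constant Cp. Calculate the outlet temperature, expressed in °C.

T_out = 43.0 °C

Adiabatic, steady state ⇒ Σ ṁᵢCp,ᵢ(T_out − Tᵢ) = 0
Σ ṁᵢCp,ᵢTᵢ = 156×2.30×13.8 + 2390×2.30×43.5 + 321×2.30×53.7 = 283720
Σ ṁᵢCp,ᵢ = 156×2.30 + 2390×2.30 + 321×2.30 = 6594.1
T_out = 283720 / 6594.1 = 43.026 °C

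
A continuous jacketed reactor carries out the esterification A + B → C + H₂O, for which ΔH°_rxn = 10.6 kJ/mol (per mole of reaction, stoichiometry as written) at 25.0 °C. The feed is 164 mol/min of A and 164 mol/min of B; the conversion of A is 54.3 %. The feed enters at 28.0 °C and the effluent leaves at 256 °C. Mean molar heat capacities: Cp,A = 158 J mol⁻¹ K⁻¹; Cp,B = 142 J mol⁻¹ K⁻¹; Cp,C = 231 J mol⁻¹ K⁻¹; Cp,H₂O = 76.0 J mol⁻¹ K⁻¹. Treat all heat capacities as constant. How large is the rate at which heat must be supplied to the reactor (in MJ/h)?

Q_in = 738 MJ/h

Extent of reaction ξ = 0.543 × 164 = 89.052 mol/min
Reaction term: ξ·ΔH°_rxn = 89.052 × 10.6 = 943.95 kJ/min
Sensible, feed 28.0→25 °C: -147.6 kJ/min
Outlet flows (mol/min): A 74.948, B 74.948, C 89.052, H₂O 89.052
Sensible, products 25→256 °C: 11509 kJ/min
Q = ΔH = 12306 kJ/min = 205.09 kW
Heat supplied = 738.33 MJ/h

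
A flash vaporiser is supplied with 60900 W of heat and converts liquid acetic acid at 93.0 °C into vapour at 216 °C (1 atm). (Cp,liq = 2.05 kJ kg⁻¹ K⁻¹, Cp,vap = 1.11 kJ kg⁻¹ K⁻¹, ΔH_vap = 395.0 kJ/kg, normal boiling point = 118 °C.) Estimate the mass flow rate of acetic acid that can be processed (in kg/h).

ṁ = 395 kg/h

Δh = 2.05×(118−93.0) + 395.0 + 1.11×(216−118) = 555.03 kJ/kg
Q = 60900 W = 60.9 kJ/s = 219240 kJ/h
ṁ = Q/Δh = 219240 / 555.03 = 395.01 kg/h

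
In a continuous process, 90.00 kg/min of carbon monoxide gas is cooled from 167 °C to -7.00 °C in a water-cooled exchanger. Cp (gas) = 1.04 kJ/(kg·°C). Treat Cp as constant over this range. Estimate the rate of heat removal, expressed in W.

Q_c = 271000 W

Q = ṁ·Cp·ΔT = 90.00 × 1.04 × (-7.00 − 167) = -16286 kJ/min
Converting: 16286 / 60 s = 271.44 kW
Cooling duty = 271440 W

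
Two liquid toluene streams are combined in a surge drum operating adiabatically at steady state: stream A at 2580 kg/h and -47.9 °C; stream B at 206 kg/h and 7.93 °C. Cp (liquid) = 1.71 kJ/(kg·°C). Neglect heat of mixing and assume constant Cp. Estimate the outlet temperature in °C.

Adiabatic, steady state ⇒ Σ ṁᵢCp,ᵢ(T_out − Tᵢ) = 0
T_out = Σ ṁᵢCp,ᵢTᵢ / Σ ṁᵢCp,ᵢ
      = -208530 / 4764.1 = -43.772 °C

T_out = -43.8 °C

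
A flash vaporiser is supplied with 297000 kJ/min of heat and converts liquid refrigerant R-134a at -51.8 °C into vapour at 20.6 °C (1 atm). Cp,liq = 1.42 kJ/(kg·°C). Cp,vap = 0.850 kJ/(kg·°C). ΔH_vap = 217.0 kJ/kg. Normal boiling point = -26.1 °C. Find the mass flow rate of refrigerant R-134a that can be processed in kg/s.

ṁ = 16.9 kg/s

Δh = 1.42×(-26.1−-51.8) + 217.0 + 0.850×(20.6−-26.1) = 293.19 kJ/kg
Q = 297000 kJ/min = 4950 kJ/s = 4950 kJ/s
ṁ = Q/Δh = 4950 / 293.19 = 16.883 kg/s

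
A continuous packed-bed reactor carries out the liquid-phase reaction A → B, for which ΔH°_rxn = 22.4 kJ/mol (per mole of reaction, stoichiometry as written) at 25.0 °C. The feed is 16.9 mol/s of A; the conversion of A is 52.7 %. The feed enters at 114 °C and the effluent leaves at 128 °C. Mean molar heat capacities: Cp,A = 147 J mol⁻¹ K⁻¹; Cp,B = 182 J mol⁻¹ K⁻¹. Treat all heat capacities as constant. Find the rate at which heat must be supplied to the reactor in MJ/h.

Extent of reaction ξ = 0.527 × 16.9 = 8.9063 mol/s
Reaction term: ξ·ΔH°_rxn = 8.9063 × 22.4 = 199.5 kJ/s
Sensible, feed 114→25 °C: -221.1 kJ/s
Outlet flows (mol/s): A 7.9937, B 8.9063
Sensible, products 25→128 °C: 287.99 kJ/s
Q = ΔH = 266.39 kJ/s = 266.39 kW
Heat supplied = 959 MJ/h

Q_in = 959 MJ/h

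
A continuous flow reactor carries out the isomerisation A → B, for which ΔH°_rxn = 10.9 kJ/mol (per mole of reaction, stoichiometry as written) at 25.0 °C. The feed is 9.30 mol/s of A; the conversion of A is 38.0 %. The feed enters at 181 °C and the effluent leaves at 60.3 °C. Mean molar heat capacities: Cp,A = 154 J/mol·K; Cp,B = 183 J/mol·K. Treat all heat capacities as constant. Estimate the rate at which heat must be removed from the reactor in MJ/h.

Q_out = 471 MJ/h

Extent of reaction ξ = 0.380 × 9.30 = 3.534 mol/s
Reaction term: ξ·ΔH°_rxn = 3.534 × 10.9 = 38.521 kJ/s
Sensible, feed 181→25 °C: -223.42 kJ/s
Outlet flows (mol/s): A 5.766, B 3.534
Sensible, products 25→60.3 °C: 54.174 kJ/s
Q = ΔH = -130.73 kJ/s = -130.73 kW
Heat removed = 470.62 MJ/h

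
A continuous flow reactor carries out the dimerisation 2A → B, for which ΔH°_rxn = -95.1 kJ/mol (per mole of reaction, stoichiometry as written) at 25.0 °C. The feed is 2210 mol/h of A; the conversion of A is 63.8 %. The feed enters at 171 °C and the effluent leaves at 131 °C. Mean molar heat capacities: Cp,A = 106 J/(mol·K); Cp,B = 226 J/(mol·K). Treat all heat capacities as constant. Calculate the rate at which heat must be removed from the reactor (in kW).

Extent of reaction ξ = 0.638 × 2210 / 2 = 704.99 mol/h
Reaction term: ξ·ΔH°_rxn = 704.99 × -95.1 = -67045 kJ/h
Sensible, feed 171→25 °C: -34202 kJ/h
Outlet flows (mol/h): A 800.02, B 704.99
Sensible, products 25→131 °C: 25878 kJ/h
Q = ΔH = -75369 kJ/h = -20.936 kW
Heat removed = 20.936 kW

Q_out = 20.9 kW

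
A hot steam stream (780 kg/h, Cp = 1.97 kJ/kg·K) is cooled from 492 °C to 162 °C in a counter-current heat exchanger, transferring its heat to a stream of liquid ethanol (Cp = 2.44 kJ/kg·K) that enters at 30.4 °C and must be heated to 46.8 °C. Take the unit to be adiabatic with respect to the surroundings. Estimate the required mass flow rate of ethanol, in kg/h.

ṁ_c = 12700 kg/h

Heat released by hot stream: Q = 780 × 1.97 × (492 − 162) = 507080 kJ/h
Energy balance on cold side (adiabatic exchanger): Q = ṁ_c·Cp_c·(T_c,out − T_c,in)
ṁ_c = 507080 / [2.44 × (46.8 − 30.4)] = 12672 kg/h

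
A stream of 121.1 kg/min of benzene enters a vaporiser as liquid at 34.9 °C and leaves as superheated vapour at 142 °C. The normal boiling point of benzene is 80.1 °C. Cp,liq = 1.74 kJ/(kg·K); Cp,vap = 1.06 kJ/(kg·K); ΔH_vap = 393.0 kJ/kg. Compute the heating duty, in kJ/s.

Q = 1080 kJ/s

liquid 34.9→80.1 °C: 78.648 kJ/kg
vaporisation at 80.1 °C: 393 kJ/kg
vapour 80.1→142 °C: 65.614 kJ/kg
Δh = 78.648 + 393 + 65.614 = 537.26 kJ/kg
Q = ṁ·Δh = 121.1 kg/min × 537.26 kJ/kg = 65062 kJ/min
|Q| = 1084.4 kW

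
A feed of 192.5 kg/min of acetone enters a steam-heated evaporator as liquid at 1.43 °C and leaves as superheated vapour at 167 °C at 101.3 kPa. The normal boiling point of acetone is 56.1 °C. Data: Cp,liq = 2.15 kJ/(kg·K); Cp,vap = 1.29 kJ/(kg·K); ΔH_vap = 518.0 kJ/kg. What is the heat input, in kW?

liquid 1.43→56.1 °C: 117.54 kJ/kg
vaporisation at 56.1 °C: 518 kJ/kg
vapour 56.1→167 °C: 143.06 kJ/kg
Δh = 117.54 + 518 + 143.06 = 778.6 kJ/kg
Q = ṁ·Δh = 192.5 kg/min × 778.6 kJ/kg = 149880 kJ/min
|Q| = 2498 kW

Q = 2500 kW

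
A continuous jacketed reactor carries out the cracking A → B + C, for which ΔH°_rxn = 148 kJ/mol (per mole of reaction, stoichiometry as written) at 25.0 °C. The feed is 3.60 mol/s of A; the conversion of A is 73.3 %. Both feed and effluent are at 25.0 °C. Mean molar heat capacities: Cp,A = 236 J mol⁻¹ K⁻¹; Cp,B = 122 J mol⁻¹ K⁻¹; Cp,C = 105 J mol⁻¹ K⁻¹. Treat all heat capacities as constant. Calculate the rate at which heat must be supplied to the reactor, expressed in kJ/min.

Q_in = 23400 kJ/min

Extent of reaction ξ = 0.733 × 3.60 = 2.6388 mol/s
Reaction term: ξ·ΔH°_rxn = 2.6388 × 148 = 390.54 kJ/s
Q = ΔH = 390.54 kJ/s = 390.54 kW
Heat supplied = 23433 kJ/min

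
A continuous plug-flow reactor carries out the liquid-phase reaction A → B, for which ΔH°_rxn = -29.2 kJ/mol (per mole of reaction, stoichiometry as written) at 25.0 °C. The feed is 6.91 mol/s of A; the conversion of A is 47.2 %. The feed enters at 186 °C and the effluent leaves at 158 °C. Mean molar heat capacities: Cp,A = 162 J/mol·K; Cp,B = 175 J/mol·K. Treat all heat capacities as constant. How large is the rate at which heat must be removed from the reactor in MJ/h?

Q_out = 435 MJ/h

Extent of reaction ξ = 0.472 × 6.91 = 3.2615 mol/s
Reaction term: ξ·ΔH°_rxn = 3.2615 × -29.2 = -95.236 kJ/s
Sensible, feed 186→25 °C: -180.23 kJ/s
Outlet flows (mol/s): A 3.6485, B 3.2615
Sensible, products 25→158 °C: 154.52 kJ/s
Q = ΔH = -120.94 kJ/s = -120.94 kW
Heat removed = 435.39 MJ/h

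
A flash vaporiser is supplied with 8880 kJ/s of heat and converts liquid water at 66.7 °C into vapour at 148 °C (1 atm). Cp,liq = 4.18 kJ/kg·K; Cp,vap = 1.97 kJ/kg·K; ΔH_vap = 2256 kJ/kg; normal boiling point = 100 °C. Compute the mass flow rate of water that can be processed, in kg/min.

Δh = 4.18×(100−66.7) + 2256 + 1.97×(148−100) = 2489.8 kJ/kg
Q = 8880 kJ/s = 8880 kJ/s = 532800 kJ/min
ṁ = Q/Δh = 532800 / 2489.8 = 214 kg/min

ṁ = 214 kg/min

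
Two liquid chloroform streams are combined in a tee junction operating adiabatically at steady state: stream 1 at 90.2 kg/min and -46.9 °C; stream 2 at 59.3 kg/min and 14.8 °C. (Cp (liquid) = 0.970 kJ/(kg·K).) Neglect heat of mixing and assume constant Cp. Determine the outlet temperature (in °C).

Adiabatic, steady state ⇒ Σ ṁᵢCp,ᵢ(T_out − Tᵢ) = 0
T_out = Σ ṁᵢCp,ᵢTᵢ / Σ ṁᵢCp,ᵢ
      = -3252.2 / 145.01 = -22.426 °C

T_out = -22.4 °C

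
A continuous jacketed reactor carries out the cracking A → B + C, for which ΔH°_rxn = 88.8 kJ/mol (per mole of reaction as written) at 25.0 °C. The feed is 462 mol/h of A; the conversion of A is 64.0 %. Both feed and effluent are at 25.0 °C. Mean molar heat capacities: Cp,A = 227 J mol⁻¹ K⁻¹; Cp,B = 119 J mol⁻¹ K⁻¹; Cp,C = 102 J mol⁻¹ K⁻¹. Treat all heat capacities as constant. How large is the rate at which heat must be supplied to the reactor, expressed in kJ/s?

Extent of reaction ξ = 0.640 × 462 = 295.68 mol/h
Reaction term: ξ·ΔH°_rxn = 295.68 × 88.8 = 26256 kJ/h
Q = ΔH = 26256 kJ/h = 7.2934 kW
Heat supplied = 7.2934 kJ/s

Q_in = 7.29 kJ/s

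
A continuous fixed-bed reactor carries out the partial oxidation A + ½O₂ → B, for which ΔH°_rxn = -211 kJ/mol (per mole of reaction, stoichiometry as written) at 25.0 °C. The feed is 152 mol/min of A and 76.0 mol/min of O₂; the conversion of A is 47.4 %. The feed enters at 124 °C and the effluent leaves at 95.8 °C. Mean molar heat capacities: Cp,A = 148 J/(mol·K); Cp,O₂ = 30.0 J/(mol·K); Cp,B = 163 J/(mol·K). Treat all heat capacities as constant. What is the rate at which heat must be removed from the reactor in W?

Extent of reaction ξ = 0.474 × 152 = 72.048 mol/min
Reaction term: ξ·ΔH°_rxn = 72.048 × -211 = -15202 kJ/min
Sensible, feed 124→25 °C: -2452.8 kJ/min
Outlet flows (mol/min): A 79.952, O₂ 39.976, B 72.048
Sensible, products 25→95.8 °C: 1754.1 kJ/min
Q = ΔH = -15901 kJ/min = -265.01 kW
Heat removed = 265010 W

Q_out = 265000 W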